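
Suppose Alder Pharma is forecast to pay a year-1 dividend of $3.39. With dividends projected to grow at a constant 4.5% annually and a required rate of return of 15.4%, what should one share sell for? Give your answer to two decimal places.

Gordon growth model: P₀ = D₁/(r − g), with D₁ = 3.39 given directly.
P₀ = 3.3900 / (0.154 − 0.045) = 3.3900 / 0.109 = 31.1009

$31.10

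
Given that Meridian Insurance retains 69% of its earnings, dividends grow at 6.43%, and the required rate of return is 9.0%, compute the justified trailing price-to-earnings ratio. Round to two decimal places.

Payout ratio b = 1 − 0.69 = 0.31.
Justified trailing P/E = b(1+g)/(r−g) = 0.31×(1+0.0643)/(0.09−0.0643) = 12.8379

12.84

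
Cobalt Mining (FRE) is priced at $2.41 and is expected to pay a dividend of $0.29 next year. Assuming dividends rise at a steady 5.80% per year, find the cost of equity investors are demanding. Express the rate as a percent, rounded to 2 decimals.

Rearranging the constant-growth DDM: r = D₁/P₀ + g.
r = 0.2900 / 2.41 + 0.058 = 0.12033 + 0.058 = 0.17833

17.83%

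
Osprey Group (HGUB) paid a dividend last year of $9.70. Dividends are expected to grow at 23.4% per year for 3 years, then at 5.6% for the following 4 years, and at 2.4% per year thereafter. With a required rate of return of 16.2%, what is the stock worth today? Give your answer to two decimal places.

Three-stage DDM. Project D₁…D_7; terminal Gordon value at t=7 with g = 0.024; discount at r = 0.162.
D_1 = 11.9698
D_2 = 14.7707
D_3 = 18.2271
D_4 = 19.2478
D_5 = 20.3257
D_6 = 21.4639
D_7 = 22.6659
TV_7 = 23.2099/(0.162−0.024) = 168.1875
P₀ = Σ Dₜ/(1+r)ᵗ + TV_7/(1+r)^7 = 128.4484

$128.45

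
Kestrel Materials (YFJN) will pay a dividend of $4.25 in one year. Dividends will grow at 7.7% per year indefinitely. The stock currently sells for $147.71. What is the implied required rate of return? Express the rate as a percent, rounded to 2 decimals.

Rearranging the constant-growth DDM: r = D₁/P₀ + g.
r = 4.2500 / 147.71 + 0.077 = 0.02877 + 0.077 = 0.10577

10.58%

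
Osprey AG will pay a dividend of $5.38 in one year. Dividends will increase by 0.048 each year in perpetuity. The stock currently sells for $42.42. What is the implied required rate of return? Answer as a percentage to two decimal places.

Rearranging the constant-growth DDM: r = D₁/P₀ + g.
r = 5.3800 / 42.42 + 0.048 = 0.12683 + 0.048 = 0.17483

17.48%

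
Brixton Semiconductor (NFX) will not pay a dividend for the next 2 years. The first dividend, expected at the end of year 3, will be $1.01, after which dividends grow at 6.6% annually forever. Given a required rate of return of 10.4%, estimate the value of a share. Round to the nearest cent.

$21.81

Deferred-dividend DDM. At t=2 the remaining stream is a growing perpetuity with first payment D_3 = 1.01.
V_2 = D_3/(r−g) = 1.01/(0.104−0.066) = 26.5789
P₀ = V_2/(1+r)^2 = 26.5789/(1+0.104)^2 = 21.8072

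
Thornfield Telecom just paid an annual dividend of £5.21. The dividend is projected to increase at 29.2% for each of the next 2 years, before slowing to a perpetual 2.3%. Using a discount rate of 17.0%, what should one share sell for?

£56.32

Two-stage DDM. Project D₁…D_2 at 0.292, terminal growth 0.023, discount at r = 0.17.
D_1 = 6.7313
D_2 = 8.6969
Terminal value at t=2: TV = D_3/(r−g) = 8.8969/(0.17−0.023) = 60.5231
P₀ = 6.7313/(1+0.17)^1 + 8.6969/(1+0.17)^2 + 60.5231/(1+0.17)^2 = 56.3194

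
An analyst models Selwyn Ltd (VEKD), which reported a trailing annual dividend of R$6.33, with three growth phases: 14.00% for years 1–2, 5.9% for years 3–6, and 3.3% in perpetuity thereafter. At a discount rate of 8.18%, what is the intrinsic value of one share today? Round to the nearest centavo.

R$177.01

Three-stage DDM. Project D₁…D_6; terminal Gordon value at t=6 with g = 0.033; discount at r = 0.0818.
D_1 = 7.2162
D_2 = 8.2265
D_3 = 8.7118
D_4 = 9.2258
D_5 = 9.7702
D_6 = 10.3466
TV_6 = 10.6880/(0.0818−0.033) = 219.0170
P₀ = Σ Dₜ/(1+r)ᵗ + TV_6/(1+r)^6 = 177.0127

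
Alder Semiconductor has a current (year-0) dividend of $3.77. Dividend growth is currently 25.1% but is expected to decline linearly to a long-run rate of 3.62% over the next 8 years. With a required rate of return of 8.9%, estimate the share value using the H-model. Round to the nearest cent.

H-model: P₀ = D₀[(1+g_L) + H(g_S−g_L)]/(r−g_L), with H = 8/2 = 4.
P₀ = 3.77 × [(1+0.0362) + 4×(0.251−0.0362)] / (0.089−0.0362)
   = 3.77 × 1.8954 / 0.0528 = 135.3344

$135.33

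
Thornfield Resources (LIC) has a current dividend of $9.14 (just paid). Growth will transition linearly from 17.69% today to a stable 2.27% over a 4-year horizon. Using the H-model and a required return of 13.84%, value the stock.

H-model: P₀ = D₀[(1+g_L) + H(g_S−g_L)]/(r−g_L), with H = 4/2 = 2.
P₀ = 9.14 × [(1+0.0227) + 2×(0.1769−0.0227)] / (0.1384−0.0227)
   = 9.14 × 1.3311 / 0.1157 = 105.1534

$105.15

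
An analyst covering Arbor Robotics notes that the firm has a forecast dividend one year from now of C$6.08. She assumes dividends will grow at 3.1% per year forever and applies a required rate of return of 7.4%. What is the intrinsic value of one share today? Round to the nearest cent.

Gordon growth model: P₀ = D₁/(r − g), with D₁ = 6.08 given directly.
P₀ = 6.0800 / (0.074 − 0.031) = 6.0800 / 0.043 = 141.3953

C$141.40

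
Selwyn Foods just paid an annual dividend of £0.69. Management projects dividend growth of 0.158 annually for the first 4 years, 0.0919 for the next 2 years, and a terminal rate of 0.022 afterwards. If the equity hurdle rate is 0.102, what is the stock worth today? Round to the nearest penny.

£15.34

Three-stage DDM. Project D₁…D_6; terminal Gordon value at t=6 with g = 0.022; discount at r = 0.102.
D_1 = 0.7990
D_2 = 0.9253
D_3 = 1.0715
D_4 = 1.2407
D_5 = 1.3548
D_6 = 1.4793
TV_6 = 1.5118/(0.102−0.022) = 18.8977
P₀ = Σ Dₜ/(1+r)ᵗ + TV_6/(1+r)^6 = 15.3401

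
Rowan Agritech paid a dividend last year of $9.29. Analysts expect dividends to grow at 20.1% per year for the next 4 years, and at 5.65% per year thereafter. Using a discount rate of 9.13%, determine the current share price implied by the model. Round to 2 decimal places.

$461.20

Two-stage DDM. Project D₁…D_4 at 0.201, terminal growth 0.0565, discount at r = 0.0913.
D_1 = 11.1573
D_2 = 13.3999
D_3 = 16.0933
D_4 = 19.3280
Terminal value at t=4: TV = D_5/(r−g) = 20.4201/(0.0913−0.0565) = 586.7836
P₀ = 11.1573/(1+0.0913)^1 + 13.3999/(1+0.0913)^2 + 16.0933/(1+0.0913)^3 + 19.3280/(1+0.0913)^4 + 586.7836/(1+0.0913)^4 = 461.2005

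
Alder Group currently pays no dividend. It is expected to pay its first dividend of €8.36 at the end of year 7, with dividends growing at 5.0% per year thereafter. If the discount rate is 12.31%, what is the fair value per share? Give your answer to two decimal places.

Deferred-dividend DDM. At t=6 the remaining stream is a growing perpetuity with first payment D_7 = 8.36.
V_6 = D_7/(r−g) = 8.36/(0.1231−0.05) = 114.3639
P₀ = V_6/(1+r)^6 = 114.3639/(1+0.1231)^6 = 56.9873

€56.99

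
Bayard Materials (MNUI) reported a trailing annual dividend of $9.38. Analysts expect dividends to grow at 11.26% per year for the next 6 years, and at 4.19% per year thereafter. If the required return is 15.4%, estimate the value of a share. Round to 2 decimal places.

Two-stage DDM. Project D₁…D_6 at 0.1126, terminal growth 0.0419, discount at r = 0.154.
D_1 = 10.4362
D_2 = 11.6113
D_3 = 12.9187
D_4 = 14.3734
D_5 = 15.9918
D_6 = 17.7925
Terminal value at t=6: TV = D_7/(r−g) = 18.5380/(0.154−0.0419) = 165.3703
P₀ = 10.4362/(1+0.154)^1 + 11.6113/(1+0.154)^2 + 12.9187/(1+0.154)^3 + 14.3734/(1+0.154)^4 + 15.9918/(1+0.154)^5 + 17.7925/(1+0.154)^6 + 165.3703/(1+0.154)^6 = 119.6411

$119.64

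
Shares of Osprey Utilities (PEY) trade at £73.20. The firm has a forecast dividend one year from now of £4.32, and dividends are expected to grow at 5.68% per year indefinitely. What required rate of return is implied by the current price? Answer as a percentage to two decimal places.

11.58%

Rearranging the constant-growth DDM: r = D₁/P₀ + g.
r = 4.3200 / 73.20 + 0.0568 = 0.05902 + 0.0568 = 0.11582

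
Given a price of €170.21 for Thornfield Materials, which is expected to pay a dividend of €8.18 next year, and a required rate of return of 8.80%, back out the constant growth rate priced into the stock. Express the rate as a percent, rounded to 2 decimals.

From P₀ = D₁/(r − g), the implied growth is g = r − D₁/P₀.
g = 0.088 − 8.18/170.21 = 0.088 − 0.04806 = 0.03994

3.99%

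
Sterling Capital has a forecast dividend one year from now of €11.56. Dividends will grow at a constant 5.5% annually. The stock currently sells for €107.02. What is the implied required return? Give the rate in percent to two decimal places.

Rearranging the constant-growth DDM: r = D₁/P₀ + g.
r = 11.5600 / 107.02 + 0.055 = 0.10802 + 0.055 = 0.16302

16.30%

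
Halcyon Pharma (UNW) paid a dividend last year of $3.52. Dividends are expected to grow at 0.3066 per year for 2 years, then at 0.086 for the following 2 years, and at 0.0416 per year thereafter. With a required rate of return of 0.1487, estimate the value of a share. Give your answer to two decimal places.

$56.52

Three-stage DDM. Project D₁…D_4; terminal Gordon value at t=4 with g = 0.0416; discount at r = 0.1487.
D_1 = 4.5992
D_2 = 6.0094
D_3 = 6.5262
D_4 = 7.0874
TV_4 = 7.3822/(0.1487−0.0416) = 68.9285
P₀ = Σ Dₜ/(1+r)ᵗ + TV_4/(1+r)^4 = 56.5232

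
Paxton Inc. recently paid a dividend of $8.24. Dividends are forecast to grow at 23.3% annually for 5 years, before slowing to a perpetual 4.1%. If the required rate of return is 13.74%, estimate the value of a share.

Two-stage DDM. Project D₁…D_5 at 0.233, terminal growth 0.041, discount at r = 0.1374.
D_1 = 10.1599
D_2 = 12.5272
D_3 = 15.4460
D_4 = 19.0449
D_5 = 23.4824
Terminal value at t=5: TV = D_6/(r−g) = 24.4452/(0.1374−0.041) = 253.5808
P₀ = 10.1599/(1+0.1374)^1 + 12.5272/(1+0.1374)^2 + 15.4460/(1+0.1374)^3 + 19.0449/(1+0.1374)^4 + 23.4824/(1+0.1374)^5 + 253.5808/(1+0.1374)^5 = 186.0430

$186.04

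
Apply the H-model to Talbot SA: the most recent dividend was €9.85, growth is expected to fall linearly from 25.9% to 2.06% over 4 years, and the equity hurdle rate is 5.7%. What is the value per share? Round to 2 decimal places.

€405.20

H-model: P₀ = D₀[(1+g_L) + H(g_S−g_L)]/(r−g_L), with H = 4/2 = 2.
P₀ = 9.85 × [(1+0.0206) + 2×(0.259−0.0206)] / (0.057−0.0206)
   = 9.85 × 1.4974 / 0.0364 = 405.2030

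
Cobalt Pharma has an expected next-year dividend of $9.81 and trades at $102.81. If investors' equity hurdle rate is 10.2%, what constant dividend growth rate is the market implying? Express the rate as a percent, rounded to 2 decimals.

0.66%

From P₀ = D₁/(r − g), the implied growth is g = r − D₁/P₀.
g = 0.102 − 9.81/102.81 = 0.102 − 0.09542 = 0.00658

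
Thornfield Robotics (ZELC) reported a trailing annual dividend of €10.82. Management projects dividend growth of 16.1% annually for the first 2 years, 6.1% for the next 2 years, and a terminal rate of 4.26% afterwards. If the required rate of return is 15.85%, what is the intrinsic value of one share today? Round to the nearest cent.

€122.77

Three-stage DDM. Project D₁…D_4; terminal Gordon value at t=4 with g = 0.0426; discount at r = 0.1585.
D_1 = 12.5620
D_2 = 14.5845
D_3 = 15.4742
D_4 = 16.4181
TV_4 = 17.1175/(0.1585−0.0426) = 147.6919
P₀ = Σ Dₜ/(1+r)ᵗ + TV_4/(1+r)^4 = 122.7691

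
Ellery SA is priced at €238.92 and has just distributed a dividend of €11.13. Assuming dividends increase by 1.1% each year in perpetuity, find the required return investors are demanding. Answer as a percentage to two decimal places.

5.81%

Rearranging the constant-growth DDM: r = D₁/P₀ + g.
D₁ = 11.13 × (1 + 0.011) = 11.2524.
r = 11.2524 / 238.92 + 0.011 = 0.04710 + 0.011 = 0.05810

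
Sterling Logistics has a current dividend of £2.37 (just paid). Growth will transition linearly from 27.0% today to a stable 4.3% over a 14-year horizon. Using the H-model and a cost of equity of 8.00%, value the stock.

£168.59

H-model: P₀ = D₀[(1+g_L) + H(g_S−g_L)]/(r−g_L), with H = 14/2 = 7.
P₀ = 2.37 × [(1+0.043) + 7×(0.27−0.043)] / (0.08−0.043)
   = 2.37 × 2.6320 / 0.037 = 168.5903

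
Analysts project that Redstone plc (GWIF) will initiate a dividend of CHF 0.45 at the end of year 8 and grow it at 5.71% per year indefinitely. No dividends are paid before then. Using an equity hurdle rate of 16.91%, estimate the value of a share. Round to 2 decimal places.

CHF 1.35

Deferred-dividend DDM. At t=7 the remaining stream is a growing perpetuity with first payment D_8 = 0.45.
V_7 = D_8/(r−g) = 0.45/(0.1691−0.0571) = 4.0179
P₀ = V_7/(1+r)^7 = 4.0179/(1+0.1691)^7 = 1.3460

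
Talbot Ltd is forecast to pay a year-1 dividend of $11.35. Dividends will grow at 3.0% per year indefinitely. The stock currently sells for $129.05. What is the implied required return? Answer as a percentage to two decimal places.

Rearranging the constant-growth DDM: r = D₁/P₀ + g.
r = 11.3500 / 129.05 + 0.03 = 0.08795 + 0.03 = 0.11795

11.80%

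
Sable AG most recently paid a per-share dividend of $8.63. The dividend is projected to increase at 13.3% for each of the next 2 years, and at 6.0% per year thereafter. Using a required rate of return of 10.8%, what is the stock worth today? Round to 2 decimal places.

$217.12

Two-stage DDM. Project D₁…D_2 at 0.133, terminal growth 0.06, discount at r = 0.108.
D_1 = 9.7778
D_2 = 11.0782
Terminal value at t=2: TV = D_3/(r−g) = 11.7429/(0.108−0.06) = 244.6444
P₀ = 9.7778/(1+0.108)^1 + 11.0782/(1+0.108)^2 + 244.6444/(1+0.108)^2 = 217.1249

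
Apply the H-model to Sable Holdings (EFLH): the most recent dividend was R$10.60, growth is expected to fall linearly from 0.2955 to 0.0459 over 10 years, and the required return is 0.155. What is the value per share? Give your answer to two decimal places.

R$222.87

H-model: P₀ = D₀[(1+g_L) + H(g_S−g_L)]/(r−g_L), with H = 10/2 = 5.
P₀ = 10.60 × [(1+0.0459) + 5×(0.2955−0.0459)] / (0.155−0.0459)
   = 10.60 × 2.2939 / 0.1091 = 222.8720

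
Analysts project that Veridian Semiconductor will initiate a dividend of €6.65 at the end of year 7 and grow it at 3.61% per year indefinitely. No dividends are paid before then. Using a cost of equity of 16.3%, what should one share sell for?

€21.18

Deferred-dividend DDM. At t=6 the remaining stream is a growing perpetuity with first payment D_7 = 6.65.
V_6 = D_7/(r−g) = 6.65/(0.163−0.0361) = 52.4035
P₀ = V_6/(1+r)^6 = 52.4035/(1+0.163)^6 = 21.1778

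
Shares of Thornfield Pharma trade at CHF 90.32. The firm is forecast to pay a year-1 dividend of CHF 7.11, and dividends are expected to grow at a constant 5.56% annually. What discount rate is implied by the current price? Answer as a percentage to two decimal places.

13.43%

Rearranging the constant-growth DDM: r = D₁/P₀ + g.
r = 7.1100 / 90.32 + 0.0556 = 0.07872 + 0.0556 = 0.13432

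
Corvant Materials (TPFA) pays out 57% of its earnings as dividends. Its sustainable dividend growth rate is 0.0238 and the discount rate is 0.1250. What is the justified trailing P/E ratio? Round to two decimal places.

5.77

Justified trailing P/E = b(1+g)/(r−g) = 0.57×(1+0.0238)/(0.125−0.0238) = 5.7665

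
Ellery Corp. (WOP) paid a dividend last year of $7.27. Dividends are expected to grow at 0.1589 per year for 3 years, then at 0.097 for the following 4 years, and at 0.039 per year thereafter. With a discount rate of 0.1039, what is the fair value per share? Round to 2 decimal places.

Three-stage DDM. Project D₁…D_7; terminal Gordon value at t=7 with g = 0.039; discount at r = 0.1039.
D_1 = 8.4252
D_2 = 9.7640
D_3 = 11.3155
D_4 = 12.4131
D_5 = 13.6171
D_6 = 14.9380
D_7 = 16.3870
TV_7 = 17.0261/(0.1039−0.039) = 262.3431
P₀ = Σ Dₜ/(1+r)ᵗ + TV_7/(1+r)^7 = 188.5099

$188.51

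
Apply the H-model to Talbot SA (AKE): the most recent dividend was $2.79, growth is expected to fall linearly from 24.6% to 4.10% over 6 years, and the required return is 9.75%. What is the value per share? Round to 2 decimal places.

H-model: P₀ = D₀[(1+g_L) + H(g_S−g_L)]/(r−g_L), with H = 6/2 = 3.
P₀ = 2.79 × [(1+0.041) + 3×(0.246−0.041)] / (0.0975−0.041)
   = 2.79 × 1.6560 / 0.0565 = 81.7742

$81.77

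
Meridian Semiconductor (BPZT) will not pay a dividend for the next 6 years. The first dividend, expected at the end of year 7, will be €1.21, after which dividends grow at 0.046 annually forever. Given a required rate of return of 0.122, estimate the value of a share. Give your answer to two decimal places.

€7.98

Deferred-dividend DDM. At t=6 the remaining stream is a growing perpetuity with first payment D_7 = 1.21.
V_6 = D_7/(r−g) = 1.21/(0.122−0.046) = 15.9211
P₀ = V_6/(1+r)^6 = 15.9211/(1+0.122)^6 = 7.9802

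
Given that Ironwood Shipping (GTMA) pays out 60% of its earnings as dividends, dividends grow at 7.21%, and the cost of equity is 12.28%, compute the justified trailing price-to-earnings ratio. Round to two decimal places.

Justified trailing P/E = b(1+g)/(r−g) = 0.60×(1+0.0721)/(0.1228−0.0721) = 12.6876

12.69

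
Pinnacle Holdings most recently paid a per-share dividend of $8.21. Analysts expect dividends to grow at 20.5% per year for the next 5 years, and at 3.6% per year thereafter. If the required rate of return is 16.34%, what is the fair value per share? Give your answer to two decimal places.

Two-stage DDM. Project D₁…D_5 at 0.205, terminal growth 0.036, discount at r = 0.1634.
D_1 = 9.8931
D_2 = 11.9211
D_3 = 14.3650
D_4 = 17.3098
D_5 = 20.8583
Terminal value at t=5: TV = D_6/(r−g) = 21.6092/(0.1634−0.036) = 169.6167
P₀ = 9.8931/(1+0.1634)^1 + 11.9211/(1+0.1634)^2 + 14.3650/(1+0.1634)^3 + 17.3098/(1+0.1634)^4 + 20.8583/(1+0.1634)^5 + 169.6167/(1+0.1634)^5 = 125.2527

$125.25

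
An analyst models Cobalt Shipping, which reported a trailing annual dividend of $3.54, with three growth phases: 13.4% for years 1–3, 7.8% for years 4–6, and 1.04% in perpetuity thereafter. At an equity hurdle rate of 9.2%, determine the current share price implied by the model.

Three-stage DDM. Project D₁…D_6; terminal Gordon value at t=6 with g = 0.0104; discount at r = 0.092.
D_1 = 4.0144
D_2 = 4.5523
D_3 = 5.1623
D_4 = 5.5649
D_5 = 5.9990
D_6 = 6.4669
TV_6 = 6.5342/(0.092−0.0104) = 80.0759
P₀ = Σ Dₜ/(1+r)ᵗ + TV_6/(1+r)^6 = 70.2732

$70.27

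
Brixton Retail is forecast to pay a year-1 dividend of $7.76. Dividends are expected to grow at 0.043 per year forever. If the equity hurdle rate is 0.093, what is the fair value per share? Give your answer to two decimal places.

$155.20

Gordon growth model: P₀ = D₁/(r − g), with D₁ = 7.76 given directly.
P₀ = 7.7600 / (0.093 − 0.043) = 7.7600 / 0.05 = 155.2000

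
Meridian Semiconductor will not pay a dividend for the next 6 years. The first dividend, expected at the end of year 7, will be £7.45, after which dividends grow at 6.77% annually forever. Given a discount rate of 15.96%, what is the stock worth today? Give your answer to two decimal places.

£33.34

Deferred-dividend DDM. At t=6 the remaining stream is a growing perpetuity with first payment D_7 = 7.45.
V_6 = D_7/(r−g) = 7.45/(0.1596−0.0677) = 81.0664
P₀ = V_6/(1+r)^6 = 81.0664/(1+0.1596)^6 = 33.3420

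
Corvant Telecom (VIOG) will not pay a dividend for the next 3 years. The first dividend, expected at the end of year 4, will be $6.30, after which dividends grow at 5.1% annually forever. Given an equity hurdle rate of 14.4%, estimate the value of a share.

$45.25

Deferred-dividend DDM. At t=3 the remaining stream is a growing perpetuity with first payment D_4 = 6.30.
V_3 = D_4/(r−g) = 6.30/(0.144−0.051) = 67.7419
P₀ = V_3/(1+r)^3 = 67.7419/(1+0.144)^3 = 45.2459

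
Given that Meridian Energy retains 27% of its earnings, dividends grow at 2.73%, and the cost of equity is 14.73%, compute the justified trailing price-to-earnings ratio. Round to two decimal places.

6.25

Payout ratio b = 1 − 0.27 = 0.73.
Justified trailing P/E = b(1+g)/(r−g) = 0.73×(1+0.0273)/(0.1473−0.0273) = 6.2494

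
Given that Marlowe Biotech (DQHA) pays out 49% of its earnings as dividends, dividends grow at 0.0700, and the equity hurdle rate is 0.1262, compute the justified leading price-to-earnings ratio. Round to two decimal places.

Justified leading P/E = b/(r−g) = 0.49/(0.1262−0.07) = 8.7189

8.72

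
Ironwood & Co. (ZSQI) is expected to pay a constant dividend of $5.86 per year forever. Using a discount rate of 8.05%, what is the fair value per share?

Zero-growth DDM (perpetuity): P₀ = D/r = 5.86 / 0.0805 = 72.7950

$72.80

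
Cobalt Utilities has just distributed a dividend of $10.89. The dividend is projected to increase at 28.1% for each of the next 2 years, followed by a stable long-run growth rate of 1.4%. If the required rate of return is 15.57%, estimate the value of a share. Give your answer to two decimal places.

Two-stage DDM. Project D₁…D_2 at 0.281, terminal growth 0.014, discount at r = 0.1557.
D_1 = 13.9501
D_2 = 17.8701
Terminal value at t=2: TV = D_3/(r−g) = 18.1202/(0.1557−0.014) = 127.8775
P₀ = 13.9501/(1+0.1557)^1 + 17.8701/(1+0.1557)^2 + 127.8775/(1+0.1557)^2 = 121.1924

$121.19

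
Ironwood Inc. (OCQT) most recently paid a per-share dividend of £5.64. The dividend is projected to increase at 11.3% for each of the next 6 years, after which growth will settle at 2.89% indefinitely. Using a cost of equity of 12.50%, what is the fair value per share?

Two-stage DDM. Project D₁…D_6 at 0.113, terminal growth 0.0289, discount at r = 0.125.
D_1 = 6.2773
D_2 = 6.9867
D_3 = 7.7761
D_4 = 8.6549
D_5 = 9.6329
D_6 = 10.7214
Terminal value at t=6: TV = D_7/(r−g) = 11.0312/(0.125−0.0289) = 114.7889
P₀ = 6.2773/(1+0.125)^1 + 6.9867/(1+0.125)^2 + 7.7761/(1+0.125)^3 + 8.6549/(1+0.125)^4 + 9.6329/(1+0.125)^5 + 10.7214/(1+0.125)^6 + 114.7889/(1+0.125)^6 = 89.2208

£89.22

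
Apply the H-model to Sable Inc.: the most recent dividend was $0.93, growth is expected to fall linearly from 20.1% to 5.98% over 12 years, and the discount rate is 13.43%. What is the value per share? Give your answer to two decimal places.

H-model: P₀ = D₀[(1+g_L) + H(g_S−g_L)]/(r−g_L), with H = 12/2 = 6.
P₀ = 0.93 × [(1+0.0598) + 6×(0.201−0.0598)] / (0.1343−0.0598)
   = 0.93 × 1.9070 / 0.0745 = 23.8055

$23.81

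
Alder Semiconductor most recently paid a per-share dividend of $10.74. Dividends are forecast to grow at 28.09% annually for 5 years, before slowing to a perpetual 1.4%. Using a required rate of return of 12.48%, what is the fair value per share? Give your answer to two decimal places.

Two-stage DDM. Project D₁…D_5 at 0.2809, terminal growth 0.014, discount at r = 0.1248.
D_1 = 13.7569
D_2 = 17.6212
D_3 = 22.5710
D_4 = 28.9111
D_5 = 37.0323
Terminal value at t=5: TV = D_6/(r−g) = 37.5507/(0.1248−0.014) = 338.9055
P₀ = 13.7569/(1+0.1248)^1 + 17.6212/(1+0.1248)^2 + 22.5710/(1+0.1248)^3 + 28.9111/(1+0.1248)^4 + 37.0323/(1+0.1248)^5 + 338.9055/(1+0.1248)^5 = 268.8853

$268.89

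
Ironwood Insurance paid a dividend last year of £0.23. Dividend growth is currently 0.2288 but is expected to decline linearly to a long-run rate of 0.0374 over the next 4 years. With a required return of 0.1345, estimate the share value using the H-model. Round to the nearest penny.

£3.36

H-model: P₀ = D₀[(1+g_L) + H(g_S−g_L)]/(r−g_L), with H = 4/2 = 2.
P₀ = 0.23 × [(1+0.0374) + 2×(0.2288−0.0374)] / (0.1345−0.0374)
   = 0.23 × 1.4202 / 0.0971 = 3.3640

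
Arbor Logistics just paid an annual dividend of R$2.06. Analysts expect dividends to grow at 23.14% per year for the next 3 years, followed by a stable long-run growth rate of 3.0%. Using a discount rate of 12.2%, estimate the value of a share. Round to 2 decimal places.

R$37.95

Two-stage DDM. Project D₁…D_3 at 0.2314, terminal growth 0.03, discount at r = 0.122.
D_1 = 2.5367
D_2 = 3.1237
D_3 = 3.8465
Terminal value at t=3: TV = D_4/(r−g) = 3.9619/(0.122−0.03) = 43.0640
P₀ = 2.5367/(1+0.122)^1 + 3.1237/(1+0.122)^2 + 3.8465/(1+0.122)^3 + 43.0640/(1+0.122)^3 = 37.9539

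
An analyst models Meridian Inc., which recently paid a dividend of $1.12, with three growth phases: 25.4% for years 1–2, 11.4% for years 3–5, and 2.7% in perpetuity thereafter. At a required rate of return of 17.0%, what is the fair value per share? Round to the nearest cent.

$13.96

Three-stage DDM. Project D₁…D_5; terminal Gordon value at t=5 with g = 0.027; discount at r = 0.17.
D_1 = 1.4045
D_2 = 1.7612
D_3 = 1.9620
D_4 = 2.1857
D_5 = 2.4348
TV_5 = 2.5006/(0.17−0.027) = 17.4865
P₀ = Σ Dₜ/(1+r)ᵗ + TV_5/(1+r)^5 = 13.9647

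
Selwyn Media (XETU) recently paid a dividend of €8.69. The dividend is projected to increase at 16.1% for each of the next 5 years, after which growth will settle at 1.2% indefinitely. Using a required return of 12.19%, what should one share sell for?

Two-stage DDM. Project D₁…D_5 at 0.161, terminal growth 0.012, discount at r = 0.1219.
D_1 = 10.0891
D_2 = 11.7134
D_3 = 13.5993
D_4 = 15.7888
D_5 = 18.3308
Terminal value at t=5: TV = D_6/(r−g) = 18.5507/(0.1219−0.012) = 168.7966
P₀ = 10.0891/(1+0.1219)^1 + 11.7134/(1+0.1219)^2 + 13.5993/(1+0.1219)^3 + 15.7888/(1+0.1219)^4 + 18.3308/(1+0.1219)^5 + 168.7966/(1+0.1219)^5 = 143.1810

€143.18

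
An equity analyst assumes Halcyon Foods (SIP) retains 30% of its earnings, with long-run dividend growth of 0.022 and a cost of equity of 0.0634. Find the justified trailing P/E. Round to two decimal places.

17.28

Payout ratio b = 1 − 0.30 = 0.70.
Justified trailing P/E = b(1+g)/(r−g) = 0.70×(1+0.022)/(0.0634−0.022) = 17.2802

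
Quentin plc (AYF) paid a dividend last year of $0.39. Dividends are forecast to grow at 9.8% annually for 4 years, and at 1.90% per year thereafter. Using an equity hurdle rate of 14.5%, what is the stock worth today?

$4.07

Two-stage DDM. Project D₁…D_4 at 0.098, terminal growth 0.019, discount at r = 0.145.
D_1 = 0.4282
D_2 = 0.4702
D_3 = 0.5163
D_4 = 0.5669
Terminal value at t=4: TV = D_5/(r−g) = 0.5776/(0.145−0.019) = 4.5843
P₀ = 0.4282/(1+0.145)^1 + 0.4702/(1+0.145)^2 + 0.5163/(1+0.145)^3 + 0.5669/(1+0.145)^4 + 4.5843/(1+0.145)^4 = 4.0736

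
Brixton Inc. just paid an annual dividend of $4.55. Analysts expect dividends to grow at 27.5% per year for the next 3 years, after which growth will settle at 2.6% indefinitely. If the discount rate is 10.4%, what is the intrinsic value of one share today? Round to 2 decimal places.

$110.52

Two-stage DDM. Project D₁…D_3 at 0.275, terminal growth 0.026, discount at r = 0.104.
D_1 = 5.8012
D_2 = 7.3966
D_3 = 9.4307
Terminal value at t=3: TV = D_4/(r−g) = 9.6759/(0.104−0.026) = 124.0494
P₀ = 5.8012/(1+0.104)^1 + 7.3966/(1+0.104)^2 + 9.4307/(1+0.104)^3 + 124.0494/(1+0.104)^3 = 110.5229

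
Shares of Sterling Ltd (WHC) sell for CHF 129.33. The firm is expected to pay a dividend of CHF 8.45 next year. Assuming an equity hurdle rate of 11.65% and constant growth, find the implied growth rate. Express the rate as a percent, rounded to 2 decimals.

From P₀ = D₁/(r − g), the implied growth is g = r − D₁/P₀.
g = 0.1165 − 8.45/129.33 = 0.1165 − 0.06534 = 0.05116

5.12%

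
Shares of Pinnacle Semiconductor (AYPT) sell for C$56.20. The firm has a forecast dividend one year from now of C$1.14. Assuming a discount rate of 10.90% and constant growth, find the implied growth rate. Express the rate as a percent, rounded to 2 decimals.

From P₀ = D₁/(r − g), the implied growth is g = r − D₁/P₀.
g = 0.109 − 1.14/56.20 = 0.109 − 0.02028 = 0.08872

8.87%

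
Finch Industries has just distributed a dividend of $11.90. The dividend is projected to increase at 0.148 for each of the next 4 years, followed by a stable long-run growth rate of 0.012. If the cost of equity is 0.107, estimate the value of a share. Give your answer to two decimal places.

Two-stage DDM. Project D₁…D_4 at 0.148, terminal growth 0.012, discount at r = 0.107.
D_1 = 13.6612
D_2 = 15.6831
D_3 = 18.0042
D_4 = 20.6688
Terminal value at t=4: TV = D_5/(r−g) = 20.9168/(0.107−0.012) = 220.1767
P₀ = 13.6612/(1+0.107)^1 + 15.6831/(1+0.107)^2 + 18.0042/(1+0.107)^3 + 20.6688/(1+0.107)^4 + 220.1767/(1+0.107)^4 = 198.7895

$198.79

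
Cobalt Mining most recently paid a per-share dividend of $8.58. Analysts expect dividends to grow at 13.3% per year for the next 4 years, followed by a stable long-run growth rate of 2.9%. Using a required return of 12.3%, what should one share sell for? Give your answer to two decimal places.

Two-stage DDM. Project D₁…D_4 at 0.133, terminal growth 0.029, discount at r = 0.123.
D_1 = 9.7211
D_2 = 11.0141
D_3 = 12.4789
D_4 = 14.1386
Terminal value at t=4: TV = D_5/(r−g) = 14.5486/(0.123−0.029) = 154.7727
P₀ = 9.7211/(1+0.123)^1 + 11.0141/(1+0.123)^2 + 12.4789/(1+0.123)^3 + 14.1386/(1+0.123)^4 + 154.7727/(1+0.123)^4 = 132.4049

$132.40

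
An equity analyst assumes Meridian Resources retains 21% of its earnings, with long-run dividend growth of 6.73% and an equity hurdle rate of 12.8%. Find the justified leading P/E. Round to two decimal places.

Payout ratio b = 1 − 0.21 = 0.79.
Justified leading P/E = b/(r−g) = 0.79/(0.128−0.0673) = 13.0148

13.01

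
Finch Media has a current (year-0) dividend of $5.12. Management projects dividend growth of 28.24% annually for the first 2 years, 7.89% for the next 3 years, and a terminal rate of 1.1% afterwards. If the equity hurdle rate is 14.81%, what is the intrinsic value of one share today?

$68.14

Three-stage DDM. Project D₁…D_5; terminal Gordon value at t=5 with g = 0.011; discount at r = 0.1481.
D_1 = 6.5659
D_2 = 8.4201
D_3 = 9.0844
D_4 = 9.8012
D_5 = 10.5745
TV_5 = 10.6908/(0.1481−0.011) = 77.9784
P₀ = Σ Dₜ/(1+r)ᵗ + TV_5/(1+r)^5 = 68.1427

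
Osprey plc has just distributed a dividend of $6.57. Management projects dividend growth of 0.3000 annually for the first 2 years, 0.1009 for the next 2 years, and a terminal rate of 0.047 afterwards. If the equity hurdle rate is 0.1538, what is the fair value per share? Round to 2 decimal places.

Three-stage DDM. Project D₁…D_4; terminal Gordon value at t=4 with g = 0.047; discount at r = 0.1538.
D_1 = 8.5410
D_2 = 11.1033
D_3 = 12.2236
D_4 = 13.4570
TV_4 = 14.0895/(0.1538−0.047) = 131.9238
P₀ = Σ Dₜ/(1+r)ᵗ + TV_4/(1+r)^4 = 105.7334

$105.73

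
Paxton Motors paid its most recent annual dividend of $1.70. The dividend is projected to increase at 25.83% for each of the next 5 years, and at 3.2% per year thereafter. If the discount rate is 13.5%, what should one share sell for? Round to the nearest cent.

$40.23

Two-stage DDM. Project D₁…D_5 at 0.2583, terminal growth 0.032, discount at r = 0.135.
D_1 = 2.1391
D_2 = 2.6916
D_3 = 3.3869
D_4 = 4.2617
D_5 = 5.3625
Terminal value at t=5: TV = D_6/(r−g) = 5.5341/(0.135−0.032) = 53.7294
P₀ = 2.1391/(1+0.135)^1 + 2.6916/(1+0.135)^2 + 3.3869/(1+0.135)^3 + 4.2617/(1+0.135)^4 + 5.3625/(1+0.135)^5 + 53.7294/(1+0.135)^5 = 40.2311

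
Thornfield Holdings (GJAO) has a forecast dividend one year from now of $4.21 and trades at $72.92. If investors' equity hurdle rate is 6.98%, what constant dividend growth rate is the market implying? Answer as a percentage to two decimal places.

1.21%

From P₀ = D₁/(r − g), the implied growth is g = r − D₁/P₀.
g = 0.0698 − 4.21/72.92 = 0.0698 − 0.05773 = 0.01207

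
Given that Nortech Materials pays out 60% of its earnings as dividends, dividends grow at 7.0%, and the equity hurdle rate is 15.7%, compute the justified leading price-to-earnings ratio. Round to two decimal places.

Justified leading P/E = b/(r−g) = 0.60/(0.157−0.07) = 6.8966

6.90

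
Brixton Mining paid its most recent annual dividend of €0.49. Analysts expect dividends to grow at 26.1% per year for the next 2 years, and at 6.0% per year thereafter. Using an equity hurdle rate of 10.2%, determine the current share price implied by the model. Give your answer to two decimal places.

€17.40

Two-stage DDM. Project D₁…D_2 at 0.261, terminal growth 0.06, discount at r = 0.102.
D_1 = 0.6179
D_2 = 0.7792
Terminal value at t=2: TV = D_3/(r−g) = 0.8259/(0.102−0.06) = 19.6645
P₀ = 0.6179/(1+0.102)^1 + 0.7792/(1+0.102)^2 + 19.6645/(1+0.102)^2 = 17.3950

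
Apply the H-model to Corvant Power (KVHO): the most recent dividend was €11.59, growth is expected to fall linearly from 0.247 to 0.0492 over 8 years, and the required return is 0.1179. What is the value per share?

H-model: P₀ = D₀[(1+g_L) + H(g_S−g_L)]/(r−g_L), with H = 8/2 = 4.
P₀ = 11.59 × [(1+0.0492) + 4×(0.247−0.0492)] / (0.1179−0.0492)
   = 11.59 × 1.8404 / 0.0687 = 310.4838

€310.48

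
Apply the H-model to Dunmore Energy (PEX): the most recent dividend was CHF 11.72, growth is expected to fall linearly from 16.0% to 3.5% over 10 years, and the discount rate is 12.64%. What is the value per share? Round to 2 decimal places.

H-model: P₀ = D₀[(1+g_L) + H(g_S−g_L)]/(r−g_L), with H = 10/2 = 5.
P₀ = 11.72 × [(1+0.035) + 5×(0.16−0.035)] / (0.1264−0.035)
   = 11.72 × 1.6600 / 0.0914 = 212.8578

CHF 212.86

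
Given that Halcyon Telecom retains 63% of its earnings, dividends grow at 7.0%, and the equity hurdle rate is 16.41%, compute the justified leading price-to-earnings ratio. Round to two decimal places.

3.93

Payout ratio b = 1 − 0.63 = 0.37.
Justified leading P/E = b/(r−g) = 0.37/(0.1641−0.07) = 3.9320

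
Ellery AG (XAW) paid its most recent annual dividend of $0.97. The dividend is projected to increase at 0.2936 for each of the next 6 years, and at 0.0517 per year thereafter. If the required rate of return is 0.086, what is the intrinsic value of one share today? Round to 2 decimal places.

Two-stage DDM. Project D₁…D_6 at 0.2936, terminal growth 0.0517, discount at r = 0.086.
D_1 = 1.2548
D_2 = 1.6232
D_3 = 2.0998
D_4 = 2.7163
D_5 = 3.5138
D_6 = 4.5454
Terminal value at t=6: TV = D_7/(r−g) = 4.7804/(0.086−0.0517) = 139.3701
P₀ = 1.2548/(1+0.086)^1 + 1.6232/(1+0.086)^2 + 2.0998/(1+0.086)^3 + 2.7163/(1+0.086)^4 + 3.5138/(1+0.086)^5 + 4.5454/(1+0.086)^6 + 139.3701/(1+0.086)^6 = 96.1760

$96.18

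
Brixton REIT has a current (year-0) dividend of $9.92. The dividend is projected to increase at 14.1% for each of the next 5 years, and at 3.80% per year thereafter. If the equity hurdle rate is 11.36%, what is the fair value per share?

$207.19

Two-stage DDM. Project D₁…D_5 at 0.141, terminal growth 0.038, discount at r = 0.1136.
D_1 = 11.3187
D_2 = 12.9147
D_3 = 14.7356
D_4 = 16.8133
D_5 = 19.1840
Terminal value at t=5: TV = D_6/(r−g) = 19.9130/(0.1136−0.038) = 263.3998
P₀ = 11.3187/(1+0.1136)^1 + 12.9147/(1+0.1136)^2 + 14.7356/(1+0.1136)^3 + 16.8133/(1+0.1136)^4 + 19.1840/(1+0.1136)^5 + 263.3998/(1+0.1136)^5 = 207.1882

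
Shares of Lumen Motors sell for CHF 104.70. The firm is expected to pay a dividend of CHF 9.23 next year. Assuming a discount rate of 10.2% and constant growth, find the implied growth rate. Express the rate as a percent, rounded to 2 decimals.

From P₀ = D₁/(r − g), the implied growth is g = r − D₁/P₀.
g = 0.102 − 9.23/104.70 = 0.102 − 0.08816 = 0.01384

1.38%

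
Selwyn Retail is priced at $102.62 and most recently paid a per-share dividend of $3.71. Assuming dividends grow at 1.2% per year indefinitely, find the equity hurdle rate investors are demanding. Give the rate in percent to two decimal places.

4.86%

Rearranging the constant-growth DDM: r = D₁/P₀ + g.
D₁ = 3.71 × (1 + 0.012) = 3.7545.
r = 3.7545 / 102.62 + 0.012 = 0.03659 + 0.012 = 0.04859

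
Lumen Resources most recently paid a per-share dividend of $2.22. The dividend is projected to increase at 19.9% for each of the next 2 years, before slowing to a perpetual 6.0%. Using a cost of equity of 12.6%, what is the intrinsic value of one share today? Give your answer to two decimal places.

$45.31

Two-stage DDM. Project D₁…D_2 at 0.199, terminal growth 0.06, discount at r = 0.126.
D_1 = 2.6618
D_2 = 3.1915
Terminal value at t=2: TV = D_3/(r−g) = 3.3830/(0.126−0.06) = 51.2570
P₀ = 2.6618/(1+0.126)^1 + 3.1915/(1+0.126)^2 + 51.2570/(1+0.126)^2 = 45.3086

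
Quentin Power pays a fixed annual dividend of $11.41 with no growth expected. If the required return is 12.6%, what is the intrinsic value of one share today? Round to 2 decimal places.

$90.56

Zero-growth DDM (perpetuity): P₀ = D/r = 11.41 / 0.126 = 90.5556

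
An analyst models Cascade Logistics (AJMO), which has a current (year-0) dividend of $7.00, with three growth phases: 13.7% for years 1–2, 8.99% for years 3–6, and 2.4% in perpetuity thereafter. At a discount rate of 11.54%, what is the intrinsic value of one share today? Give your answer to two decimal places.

Three-stage DDM. Project D₁…D_6; terminal Gordon value at t=6 with g = 0.024; discount at r = 0.1154.
D_1 = 7.9590
D_2 = 9.0494
D_3 = 9.8629
D_4 = 10.7496
D_5 = 11.7160
D_6 = 12.7693
TV_6 = 13.0757/(0.1154−0.024) = 143.0604
P₀ = Σ Dₜ/(1+r)ᵗ + TV_6/(1+r)^6 = 116.1698

$116.17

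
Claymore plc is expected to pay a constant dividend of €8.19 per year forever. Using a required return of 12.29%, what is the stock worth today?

Zero-growth DDM (perpetuity): P₀ = D/r = 8.19 / 0.1229 = 66.6395

€66.64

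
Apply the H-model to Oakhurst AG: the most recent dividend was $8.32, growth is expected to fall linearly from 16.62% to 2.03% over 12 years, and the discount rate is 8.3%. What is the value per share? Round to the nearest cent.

H-model: P₀ = D₀[(1+g_L) + H(g_S−g_L)]/(r−g_L), with H = 12/2 = 6.
P₀ = 8.32 × [(1+0.0203) + 6×(0.1662−0.0203)] / (0.083−0.0203)
   = 8.32 × 1.8957 / 0.0627 = 251.5506

$251.55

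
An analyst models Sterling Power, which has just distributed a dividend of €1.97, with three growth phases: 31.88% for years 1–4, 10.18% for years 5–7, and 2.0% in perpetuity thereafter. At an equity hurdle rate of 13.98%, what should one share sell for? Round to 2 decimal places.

Three-stage DDM. Project D₁…D_7; terminal Gordon value at t=7 with g = 0.02; discount at r = 0.1398.
D_1 = 2.5980
D_2 = 3.4263
D_3 = 4.5186
D_4 = 5.9591
D_5 = 6.5658
D_6 = 7.2342
D_7 = 7.9706
TV_7 = 8.1300/(0.1398−0.02) = 67.8631
P₀ = Σ Dₜ/(1+r)ᵗ + TV_7/(1+r)^7 = 48.5545

€48.55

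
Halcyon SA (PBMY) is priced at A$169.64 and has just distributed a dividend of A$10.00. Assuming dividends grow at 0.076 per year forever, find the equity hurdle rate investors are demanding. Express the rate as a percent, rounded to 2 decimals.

Rearranging the constant-growth DDM: r = D₁/P₀ + g.
D₁ = 10.00 × (1 + 0.076) = 10.7600.
r = 10.7600 / 169.64 + 0.076 = 0.06343 + 0.076 = 0.13943

13.94%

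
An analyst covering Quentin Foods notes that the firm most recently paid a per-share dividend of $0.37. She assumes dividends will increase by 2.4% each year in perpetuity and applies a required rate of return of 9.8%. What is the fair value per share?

$5.12

Gordon growth model: P₀ = D₁/(r − g). D₁ = 0.37 × (1 + 0.024) = 0.3789.
P₀ = 0.3789 / (0.098 − 0.024) = 0.3789 / 0.074 = 5.1200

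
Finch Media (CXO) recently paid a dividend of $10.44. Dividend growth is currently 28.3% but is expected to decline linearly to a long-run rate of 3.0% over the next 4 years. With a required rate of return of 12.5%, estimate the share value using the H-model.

$168.80

H-model: P₀ = D₀[(1+g_L) + H(g_S−g_L)]/(r−g_L), with H = 4/2 = 2.
P₀ = 10.44 × [(1+0.03) + 2×(0.283−0.03)] / (0.125−0.03)
   = 10.44 × 1.5360 / 0.095 = 168.7983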